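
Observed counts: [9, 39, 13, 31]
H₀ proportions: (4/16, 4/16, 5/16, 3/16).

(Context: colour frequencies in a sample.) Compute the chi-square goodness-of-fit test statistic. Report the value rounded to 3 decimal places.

test statistic = 39.241

n = 92; E_i = n·p_i = [23.00, 23.00, 28.75, 17.25]
χ² = (9−23.00)²/23.00 + (39−23.00)²/23.00 + (13−28.75)²/28.75 + (31−17.25)²/17.25 = 39.2406
df = 3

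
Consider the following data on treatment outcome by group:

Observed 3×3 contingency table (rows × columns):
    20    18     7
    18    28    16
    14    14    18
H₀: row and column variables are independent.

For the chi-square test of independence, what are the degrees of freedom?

df = (r−1)(c−1) = (3−1)·(3−1) = 4

degrees of freedom = 4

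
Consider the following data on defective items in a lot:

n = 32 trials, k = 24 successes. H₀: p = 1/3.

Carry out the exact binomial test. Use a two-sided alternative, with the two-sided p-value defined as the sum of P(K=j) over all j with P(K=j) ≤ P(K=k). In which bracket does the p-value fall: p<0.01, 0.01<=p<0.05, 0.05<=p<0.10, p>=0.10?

p-value bracket: p<0.01

Exact binomial: n=32, k=24, p₀=1/3=0.3333
P(X=j) = C(n,j)·p₀^j·(1−p₀)^(n−j); p = Σ P(X=j) over j with P(X=j) ≤ P(X=24)
p-value (two-sided) = 0.00000
→ bracket: p<0.01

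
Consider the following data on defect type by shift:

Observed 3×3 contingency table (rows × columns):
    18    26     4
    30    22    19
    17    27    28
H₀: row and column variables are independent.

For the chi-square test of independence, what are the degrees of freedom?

degrees of freedom = 4

df = (r−1)(c−1) = (3−1)·(3−1) = 4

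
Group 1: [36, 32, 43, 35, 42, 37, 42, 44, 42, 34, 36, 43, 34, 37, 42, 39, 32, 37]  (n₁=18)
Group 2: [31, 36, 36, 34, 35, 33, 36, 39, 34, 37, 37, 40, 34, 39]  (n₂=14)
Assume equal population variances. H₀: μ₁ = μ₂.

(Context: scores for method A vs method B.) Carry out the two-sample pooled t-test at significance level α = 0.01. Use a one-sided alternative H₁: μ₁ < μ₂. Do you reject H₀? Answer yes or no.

x̄₁=38.167, s₁=4.018, n₁=18
x̄₂=35.786, s₂=2.517, n₂=14
s_p² = [17·4.018² + 13·2.517²]/30 = 11.8952
SE = √(s_p²·(1/18+1/14)) = 1.2290
t = (38.167−35.786)/1.2290 = 1.9373
df = 30
p-value (one-sided, H₁ less) = 0.96891
At α=0.01: p ≥ α → fail to reject H₀

reject H₀: no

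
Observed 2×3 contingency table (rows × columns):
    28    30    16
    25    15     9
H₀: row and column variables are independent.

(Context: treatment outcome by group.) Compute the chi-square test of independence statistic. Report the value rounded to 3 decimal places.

Row totals [74, 49], col totals [53, 45, 25], n=123
χ² = (28−31.89)²/31.89 + (30−27.07)²/27.07 + (16−15.04)²/15.04 + (25−21.11)²/21.11 + (15−17.93)²/17.93 + (9−9.96)²/9.96 = 2.1368
df = 2

test statistic = 2.137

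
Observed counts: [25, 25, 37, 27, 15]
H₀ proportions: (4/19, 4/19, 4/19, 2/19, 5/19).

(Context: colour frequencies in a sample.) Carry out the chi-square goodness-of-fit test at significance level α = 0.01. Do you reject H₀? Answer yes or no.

reject H₀: yes

n = 129; E_i = n·p_i = [27.16, 27.16, 27.16, 13.58, 33.95]
χ² = (25−27.16)²/27.16 + (25−27.16)²/27.16 + (37−27.16)²/27.16 + (27−13.58)²/13.58 + (15−33.95)²/33.95 = 27.7500
df = 4
p-value (upper-tail) = 0.00001
At α=0.01: p < α → reject H₀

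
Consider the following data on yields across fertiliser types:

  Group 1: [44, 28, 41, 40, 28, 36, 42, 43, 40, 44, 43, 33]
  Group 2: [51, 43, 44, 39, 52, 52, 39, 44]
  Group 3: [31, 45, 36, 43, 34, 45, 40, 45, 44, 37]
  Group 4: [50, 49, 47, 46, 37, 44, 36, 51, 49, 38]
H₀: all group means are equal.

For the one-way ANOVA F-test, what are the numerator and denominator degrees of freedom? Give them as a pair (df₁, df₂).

degrees of freedom = [3, 36]

k = 4 groups, N = 40 total
df = (k−1, N−k) = (4−1, 40−4) = (3, 36)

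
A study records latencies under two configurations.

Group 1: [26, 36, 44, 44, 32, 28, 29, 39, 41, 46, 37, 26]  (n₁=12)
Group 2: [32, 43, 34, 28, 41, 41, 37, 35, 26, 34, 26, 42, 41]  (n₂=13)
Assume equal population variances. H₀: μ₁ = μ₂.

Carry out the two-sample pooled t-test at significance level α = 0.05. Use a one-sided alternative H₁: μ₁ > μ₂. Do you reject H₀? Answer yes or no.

reject H₀: no

x̄₁=35.667, s₁=7.328, n₁=12
x̄₂=35.385, s₂=6.090, n₂=13
s_p² = [11·7.328² + 12·6.090²]/23 = 45.0323
SE = √(s_p²·(1/12+1/13)) = 2.6864
t = (35.667−35.385)/2.6864 = 0.1050
df = 23
p-value (one-sided, H₁ greater) = 0.45865
At α=0.05: p ≥ α → fail to reject H₀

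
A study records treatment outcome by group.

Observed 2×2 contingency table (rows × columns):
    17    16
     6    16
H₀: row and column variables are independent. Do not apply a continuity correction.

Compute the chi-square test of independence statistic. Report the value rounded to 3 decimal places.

test statistic = 3.188

Row totals [33, 22], col totals [23, 32], n=55
χ² = (17−13.80)²/13.80 + (16−19.20)²/19.20 + (6−9.20)²/9.20 + (16−12.80)²/12.80 = 3.1884
df = 1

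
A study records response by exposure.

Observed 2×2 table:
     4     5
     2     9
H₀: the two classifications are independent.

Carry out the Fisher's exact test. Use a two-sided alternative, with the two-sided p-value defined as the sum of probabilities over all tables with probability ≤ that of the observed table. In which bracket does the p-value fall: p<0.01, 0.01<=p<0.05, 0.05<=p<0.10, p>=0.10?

p-value bracket: p>=0.10

Margins: r₁=9, r₂=11, c₁=6, c₂=14, n=20
p_obs = C(9,4)·C(11,2)/C(20,6); sum pmf over tables with pmf ≤ p_obs
p-value (two-sided) = 0.33591
→ bracket: p>=0.10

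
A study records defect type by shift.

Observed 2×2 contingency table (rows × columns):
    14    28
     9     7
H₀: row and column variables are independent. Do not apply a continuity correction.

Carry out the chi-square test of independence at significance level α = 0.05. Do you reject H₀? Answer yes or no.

reject H₀: no

Row totals [42, 16], col totals [23, 35], n=58
χ² = (14−16.66)²/16.66 + (28−25.34)²/25.34 + (9−6.34)²/6.34 + (7−9.66)²/9.66 = 2.5428
df = 1
p-value (upper-tail) = 0.11080
At α=0.05: p ≥ α → fail to reject H₀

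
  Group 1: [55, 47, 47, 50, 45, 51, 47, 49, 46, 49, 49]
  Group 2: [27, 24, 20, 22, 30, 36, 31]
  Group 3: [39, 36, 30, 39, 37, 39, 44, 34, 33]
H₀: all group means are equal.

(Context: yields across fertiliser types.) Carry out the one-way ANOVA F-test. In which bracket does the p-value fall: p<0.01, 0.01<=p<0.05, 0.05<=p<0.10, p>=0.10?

p-value bracket: p<0.01

Group means [48.64, 27.14, 36.78], grand mean 39.111
SSB = Σnᵢ(x̄ᵢ−x̄)² = 2049.709; SSW = ΣΣ(x−x̄ᵢ)² = 400.958
MSB = 2049.709/2 = 1024.8543; MSW = 400.958/24 = 16.7066
F = MSB/MSW = 61.3443
df = (2, 24)
p-value (upper-tail) = 0.00000
→ bracket: p<0.01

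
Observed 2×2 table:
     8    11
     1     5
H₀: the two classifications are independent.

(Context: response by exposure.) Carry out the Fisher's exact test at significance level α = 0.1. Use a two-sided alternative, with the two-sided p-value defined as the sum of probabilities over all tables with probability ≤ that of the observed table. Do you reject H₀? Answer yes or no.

Margins: r₁=19, r₂=6, c₁=9, c₂=16, n=25
p_obs = C(19,8)·C(6,1)/C(25,9); sum pmf over tables with pmf ≤ p_obs
p-value (two-sided) = 0.36443
At α=0.1: p ≥ α → fail to reject H₀

reject H₀: no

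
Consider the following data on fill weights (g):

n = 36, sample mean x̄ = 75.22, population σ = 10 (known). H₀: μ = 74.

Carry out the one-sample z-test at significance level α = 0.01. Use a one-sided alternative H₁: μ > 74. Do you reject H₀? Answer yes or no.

SE = σ/√n = 10/√36 = 1.6667
z = (x̄−μ₀)/SE = (75.22−74)/1.6667 = 0.7320
p-value (one-sided, H₁ greater) = 0.23208
At α=0.01: p ≥ α → fail to reject H₀

reject H₀: no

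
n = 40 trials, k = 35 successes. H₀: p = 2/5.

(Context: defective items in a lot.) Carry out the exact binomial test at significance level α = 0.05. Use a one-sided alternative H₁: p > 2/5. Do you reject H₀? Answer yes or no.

Exact binomial: n=40, k=35, p₀=2/5=0.4000
P(X≥35) from Σ C(n,i)·p₀^i·(1−p₀)^(n−i)
p-value (one-sided, H₁ greater) = 0.00000
At α=0.05: p < α → reject H₀

reject H₀: yes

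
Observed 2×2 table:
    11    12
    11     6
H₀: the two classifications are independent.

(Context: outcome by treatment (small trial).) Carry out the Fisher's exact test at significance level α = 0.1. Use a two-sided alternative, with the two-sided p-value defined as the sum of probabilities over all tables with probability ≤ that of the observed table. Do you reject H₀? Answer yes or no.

Margins: r₁=23, r₂=17, c₁=22, c₂=18, n=40
p_obs = C(23,11)·C(17,11)/C(40,22); sum pmf over tables with pmf ≤ p_obs
p-value (two-sided) = 0.34756
At α=0.1: p ≥ α → fail to reject H₀

reject H₀: no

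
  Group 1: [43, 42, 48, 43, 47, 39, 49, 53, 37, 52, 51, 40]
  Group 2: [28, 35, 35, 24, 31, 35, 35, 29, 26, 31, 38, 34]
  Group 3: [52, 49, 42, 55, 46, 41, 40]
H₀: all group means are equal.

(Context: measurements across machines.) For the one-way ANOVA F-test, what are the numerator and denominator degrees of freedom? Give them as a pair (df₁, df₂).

k = 3 groups, N = 31 total
df = (k−1, N−k) = (3−1, 31−3) = (2, 28)

degrees of freedom = [2, 28]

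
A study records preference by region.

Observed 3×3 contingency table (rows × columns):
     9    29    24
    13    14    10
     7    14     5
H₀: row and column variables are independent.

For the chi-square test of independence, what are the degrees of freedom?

df = (r−1)(c−1) = (3−1)·(3−1) = 4

degrees of freedom = 4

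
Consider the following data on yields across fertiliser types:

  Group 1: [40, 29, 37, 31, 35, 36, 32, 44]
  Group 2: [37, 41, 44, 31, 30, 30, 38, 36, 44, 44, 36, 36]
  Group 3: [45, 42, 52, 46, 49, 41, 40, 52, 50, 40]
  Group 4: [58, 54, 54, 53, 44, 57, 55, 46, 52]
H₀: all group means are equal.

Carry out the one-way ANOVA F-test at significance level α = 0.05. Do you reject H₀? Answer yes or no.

reject H₀: yes

Group means [35.50, 37.25, 45.70, 52.56], grand mean 42.590
SSB = Σnᵢ(x̄ᵢ−x̄)² = 1734.864; SSW = ΣΣ(x−x̄ᵢ)² = 856.572
MSB = 1734.864/3 = 578.2879; MSW = 856.572/35 = 24.4735
F = MSB/MSW = 23.6292
df = (3, 35)
p-value (upper-tail) = 0.00000
At α=0.05: p < α → reject H₀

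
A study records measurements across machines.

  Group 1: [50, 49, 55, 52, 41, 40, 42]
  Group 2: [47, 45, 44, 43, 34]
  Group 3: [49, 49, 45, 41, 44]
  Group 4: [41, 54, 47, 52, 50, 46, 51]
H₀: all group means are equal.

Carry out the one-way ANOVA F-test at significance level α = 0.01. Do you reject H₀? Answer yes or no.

reject H₀: no

Group means [47.00, 42.60, 45.60, 48.71], grand mean 46.292
SSB = Σnᵢ(x̄ᵢ−x̄)² = 115.130; SSW = ΣΣ(x−x̄ᵢ)² = 475.829
MSB = 115.130/3 = 38.3766; MSW = 475.829/20 = 23.7914
F = MSB/MSW = 1.6130
df = (3, 20)
p-value (upper-tail) = 0.21789
At α=0.01: p ≥ α → fail to reject H₀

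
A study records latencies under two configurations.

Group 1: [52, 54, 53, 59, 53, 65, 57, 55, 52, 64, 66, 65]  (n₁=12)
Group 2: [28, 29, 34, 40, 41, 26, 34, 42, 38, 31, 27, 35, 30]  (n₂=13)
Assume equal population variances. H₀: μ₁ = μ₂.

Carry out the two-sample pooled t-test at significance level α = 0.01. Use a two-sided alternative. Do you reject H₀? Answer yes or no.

reject H₀: yes

x̄₁=57.917, s₁=5.616, n₁=12
x̄₂=33.462, s₂=5.487, n₂=13
s_p² = [11·5.616² + 12·5.487²]/23 = 30.7890
SE = √(s_p²·(1/12+1/13)) = 2.2213
t = (57.917−33.462)/2.2213 = 11.0094
df = 23
p-value (two-sided) = 0.00000
At α=0.01: p < α → reject H₀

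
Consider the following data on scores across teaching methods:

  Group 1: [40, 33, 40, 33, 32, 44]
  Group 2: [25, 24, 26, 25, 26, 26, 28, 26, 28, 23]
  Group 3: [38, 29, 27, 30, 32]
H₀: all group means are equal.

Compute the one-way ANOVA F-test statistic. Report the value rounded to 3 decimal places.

test statistic = 20.121

Group means [37.00, 25.70, 31.20], grand mean 30.238
SSB = Σnᵢ(x̄ᵢ−x̄)² = 484.910; SSW = ΣΣ(x−x̄ᵢ)² = 216.900
MSB = 484.910/2 = 242.4548; MSW = 216.900/18 = 12.0500
F = MSB/MSW = 20.1207
df = (2, 18)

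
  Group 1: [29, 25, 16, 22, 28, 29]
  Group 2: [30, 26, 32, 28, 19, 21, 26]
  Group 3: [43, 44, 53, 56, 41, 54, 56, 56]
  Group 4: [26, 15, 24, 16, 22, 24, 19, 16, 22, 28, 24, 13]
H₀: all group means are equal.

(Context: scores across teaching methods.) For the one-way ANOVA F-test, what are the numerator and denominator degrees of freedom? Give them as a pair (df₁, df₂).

k = 4 groups, N = 33 total
df = (k−1, N−k) = (4−1, 33−4) = (3, 29)

degrees of freedom = [3, 29]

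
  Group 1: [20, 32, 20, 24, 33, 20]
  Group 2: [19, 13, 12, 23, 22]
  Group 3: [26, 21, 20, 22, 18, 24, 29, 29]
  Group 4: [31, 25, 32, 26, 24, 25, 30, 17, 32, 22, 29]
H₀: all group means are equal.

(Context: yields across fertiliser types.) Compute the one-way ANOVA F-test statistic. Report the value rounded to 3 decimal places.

Group means [24.83, 17.80, 23.62, 26.64], grand mean 24.000
SSB = Σnᵢ(x̄ᵢ−x̄)² = 273.946; SSW = ΣΣ(x−x̄ᵢ)² = 630.054
MSB = 273.946/3 = 91.3154; MSW = 630.054/26 = 24.2328
F = MSB/MSW = 3.7683
df = (3, 26)

test statistic = 3.768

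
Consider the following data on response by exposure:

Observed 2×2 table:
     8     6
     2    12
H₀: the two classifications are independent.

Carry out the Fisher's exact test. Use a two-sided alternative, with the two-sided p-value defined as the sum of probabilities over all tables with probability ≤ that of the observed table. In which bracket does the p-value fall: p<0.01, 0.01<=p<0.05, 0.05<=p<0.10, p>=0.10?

Margins: r₁=14, r₂=14, c₁=10, c₂=18, n=28
p_obs = C(14,8)·C(14,2)/C(28,10); sum pmf over tables with pmf ≤ p_obs
p-value (two-sided) = 0.04607
→ bracket: 0.01<=p<0.05

p-value bracket: 0.01<=p<0.05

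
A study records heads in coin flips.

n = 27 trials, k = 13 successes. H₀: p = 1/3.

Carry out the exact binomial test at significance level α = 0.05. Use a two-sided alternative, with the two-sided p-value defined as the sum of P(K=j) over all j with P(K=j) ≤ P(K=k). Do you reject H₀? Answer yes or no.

Exact binomial: n=27, k=13, p₀=1/3=0.3333
P(X=j) = C(n,j)·p₀^j·(1−p₀)^(n−j); p = Σ P(X=j) over j with P(X=j) ≤ P(X=13)
p-value (two-sided) = 0.10656
At α=0.05: p ≥ α → fail to reject H₀

reject H₀: no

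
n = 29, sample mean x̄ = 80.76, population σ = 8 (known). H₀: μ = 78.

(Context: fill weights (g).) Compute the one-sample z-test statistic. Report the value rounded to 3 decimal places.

SE = σ/√n = 8/√29 = 1.4856
z = (x̄−μ₀)/SE = (80.76−78)/1.4856 = 1.8579

test statistic = 1.858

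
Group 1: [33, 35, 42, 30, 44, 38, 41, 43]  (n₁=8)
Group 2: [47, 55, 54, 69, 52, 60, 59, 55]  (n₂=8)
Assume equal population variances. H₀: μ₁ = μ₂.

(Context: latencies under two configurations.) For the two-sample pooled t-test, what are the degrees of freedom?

degrees of freedom = 14

df = n₁ + n₂ − 2 = 8 + 8 − 2 = 14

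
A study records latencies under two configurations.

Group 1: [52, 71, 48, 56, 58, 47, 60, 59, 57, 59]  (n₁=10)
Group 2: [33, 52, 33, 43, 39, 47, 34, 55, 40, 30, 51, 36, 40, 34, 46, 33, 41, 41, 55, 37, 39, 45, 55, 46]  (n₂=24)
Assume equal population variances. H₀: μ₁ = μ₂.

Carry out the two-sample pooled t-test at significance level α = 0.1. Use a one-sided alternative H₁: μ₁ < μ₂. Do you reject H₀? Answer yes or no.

x̄₁=56.700, s₁=6.832, n₁=10
x̄₂=41.875, s₂=7.686, n₂=24
s_p² = [9·6.832² + 23·7.686²]/32 = 55.5852
SE = √(s_p²·(1/10+1/24)) = 2.8062
t = (56.700−41.875)/2.8062 = 5.2830
df = 32
p-value (one-sided, H₁ less) = 1.00000
At α=0.1: p ≥ α → fail to reject H₀

reject H₀: no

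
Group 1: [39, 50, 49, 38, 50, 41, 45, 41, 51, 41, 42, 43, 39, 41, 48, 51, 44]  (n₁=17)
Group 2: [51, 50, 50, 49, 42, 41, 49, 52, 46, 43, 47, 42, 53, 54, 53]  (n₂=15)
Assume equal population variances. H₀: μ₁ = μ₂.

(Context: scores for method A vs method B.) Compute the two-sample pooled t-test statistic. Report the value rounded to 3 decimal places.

x̄₁=44.294, s₁=4.593, n₁=17
x̄₂=48.133, s₂=4.406, n₂=15
s_p² = [16·4.593² + 14·4.406²]/30 = 20.3088
SE = √(s_p²·(1/17+1/15)) = 1.5964
t = (44.294−48.133)/1.5964 = -2.4049
df = 30

test statistic = -2.405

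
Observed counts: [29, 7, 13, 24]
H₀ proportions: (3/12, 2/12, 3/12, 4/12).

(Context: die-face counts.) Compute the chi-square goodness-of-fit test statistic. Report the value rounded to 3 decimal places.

n = 73; E_i = n·p_i = [18.25, 12.17, 18.25, 24.33]
χ² = (29−18.25)²/18.25 + (7−12.17)²/12.17 + (13−18.25)²/18.25 + (24−24.33)²/24.33 = 10.0411
df = 3

test statistic = 10.041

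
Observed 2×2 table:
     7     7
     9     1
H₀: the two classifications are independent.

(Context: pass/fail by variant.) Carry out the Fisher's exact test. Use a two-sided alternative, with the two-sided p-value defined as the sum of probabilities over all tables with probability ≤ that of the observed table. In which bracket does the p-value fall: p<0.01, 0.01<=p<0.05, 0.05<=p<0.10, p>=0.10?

Margins: r₁=14, r₂=10, c₁=16, c₂=8, n=24
p_obs = C(14,7)·C(10,9)/C(24,16); sum pmf over tables with pmf ≤ p_obs
p-value (two-sided) = 0.07908
→ bracket: 0.05<=p<0.10

p-value bracket: 0.05<=p<0.10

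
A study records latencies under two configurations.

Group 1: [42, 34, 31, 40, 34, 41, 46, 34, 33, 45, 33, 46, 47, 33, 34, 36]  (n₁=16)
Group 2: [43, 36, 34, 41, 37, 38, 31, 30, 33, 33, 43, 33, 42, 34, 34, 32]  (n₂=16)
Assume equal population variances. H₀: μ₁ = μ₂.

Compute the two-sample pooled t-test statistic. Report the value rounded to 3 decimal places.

test statistic = 1.230

x̄₁=38.062, s₁=5.651, n₁=16
x̄₂=35.875, s₂=4.319, n₂=16
s_p² = [15·5.651² + 15·4.319²]/30 = 25.2896
SE = √(s_p²·(1/16+1/16)) = 1.7780
t = (38.062−35.875)/1.7780 = 1.2303
df = 30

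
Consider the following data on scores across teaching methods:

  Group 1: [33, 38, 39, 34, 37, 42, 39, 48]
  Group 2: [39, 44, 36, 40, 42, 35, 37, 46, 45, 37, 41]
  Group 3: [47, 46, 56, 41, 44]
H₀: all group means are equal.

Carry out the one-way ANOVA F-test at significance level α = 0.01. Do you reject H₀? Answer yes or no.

Group means [38.75, 40.18, 46.80], grand mean 41.083
SSB = Σnᵢ(x̄ᵢ−x̄)² = 215.897; SSW = ΣΣ(x−x̄ᵢ)² = 423.936
MSB = 215.897/2 = 107.9485; MSW = 423.936/21 = 20.1874
F = MSB/MSW = 5.3473
df = (2, 21)
p-value (upper-tail) = 0.01327
At α=0.01: p ≥ α → fail to reject H₀

reject H₀: no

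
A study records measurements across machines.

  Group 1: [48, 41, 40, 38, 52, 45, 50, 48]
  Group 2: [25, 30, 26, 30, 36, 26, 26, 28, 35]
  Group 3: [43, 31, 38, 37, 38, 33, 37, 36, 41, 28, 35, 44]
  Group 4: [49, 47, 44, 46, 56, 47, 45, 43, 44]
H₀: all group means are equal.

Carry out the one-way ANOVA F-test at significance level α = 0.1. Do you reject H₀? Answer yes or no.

reject H₀: yes

Group means [45.25, 29.11, 36.75, 46.78], grand mean 39.105
SSB = Σnᵢ(x̄ᵢ−x̄)² = 1797.385; SSW = ΣΣ(x−x̄ᵢ)² = 676.194
MSB = 1797.385/3 = 599.1282; MSW = 676.194/34 = 19.8881
F = MSB/MSW = 30.1250
df = (3, 34)
p-value (upper-tail) = 0.00000
At α=0.1: p < α → reject H₀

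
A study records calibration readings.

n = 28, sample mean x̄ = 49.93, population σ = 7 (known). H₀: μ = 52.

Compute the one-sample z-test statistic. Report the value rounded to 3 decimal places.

test statistic = -1.565

SE = σ/√n = 7/√28 = 1.3229
z = (x̄−μ₀)/SE = (49.93−52)/1.3229 = -1.5648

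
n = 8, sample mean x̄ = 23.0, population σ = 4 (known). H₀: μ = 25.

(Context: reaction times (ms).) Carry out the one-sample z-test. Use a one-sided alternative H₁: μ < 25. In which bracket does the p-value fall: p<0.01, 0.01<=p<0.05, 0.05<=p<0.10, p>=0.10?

p-value bracket: 0.05<=p<0.10

SE = σ/√n = 4/√8 = 1.4142
z = (x̄−μ₀)/SE = (23.0−25)/1.4142 = -1.4142
p-value (one-sided, H₁ less) = 0.07865
→ bracket: 0.05<=p<0.10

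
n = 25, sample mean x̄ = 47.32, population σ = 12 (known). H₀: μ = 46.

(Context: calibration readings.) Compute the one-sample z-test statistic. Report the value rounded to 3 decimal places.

SE = σ/√n = 12/√25 = 2.4000
z = (x̄−μ₀)/SE = (47.32−46)/2.4000 = 0.5500

test statistic = 0.550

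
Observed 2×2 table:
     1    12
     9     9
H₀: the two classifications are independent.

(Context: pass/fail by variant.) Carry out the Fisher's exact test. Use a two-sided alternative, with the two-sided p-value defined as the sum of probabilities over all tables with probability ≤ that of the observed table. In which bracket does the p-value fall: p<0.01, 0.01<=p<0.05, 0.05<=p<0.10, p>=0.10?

Margins: r₁=13, r₂=18, c₁=10, c₂=21, n=31
p_obs = C(13,1)·C(18,9)/C(31,10); sum pmf over tables with pmf ≤ p_obs
p-value (two-sided) = 0.01997
→ bracket: 0.01<=p<0.05

p-value bracket: 0.01<=p<0.05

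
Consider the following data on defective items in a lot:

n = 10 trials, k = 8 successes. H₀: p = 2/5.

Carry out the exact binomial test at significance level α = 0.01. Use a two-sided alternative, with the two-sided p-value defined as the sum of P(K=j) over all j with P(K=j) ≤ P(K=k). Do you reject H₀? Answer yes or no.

Exact binomial: n=10, k=8, p₀=2/5=0.4000
P(X=j) = C(n,j)·p₀^j·(1−p₀)^(n−j); p = Σ P(X=j) over j with P(X=j) ≤ P(X=8)
p-value (two-sided) = 0.01834
At α=0.01: p ≥ α → fail to reject H₀

reject H₀: no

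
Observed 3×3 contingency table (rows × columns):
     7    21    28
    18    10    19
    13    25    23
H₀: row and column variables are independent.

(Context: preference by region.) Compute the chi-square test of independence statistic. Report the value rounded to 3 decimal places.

Row totals [56, 47, 61], col totals [38, 56, 70], n=164
χ² = (7−12.98)²/12.98 + (21−19.12)²/19.12 + (28−23.90)²/23.90 + (18−10.89)²/10.89 + (10−16.05)²/16.05 + (19−20.06)²/20.06 + (13−14.13)²/14.13 + (25−20.83)²/20.83 + (23−26.04)²/26.04 = 11.8966
df = 4

test statistic = 11.897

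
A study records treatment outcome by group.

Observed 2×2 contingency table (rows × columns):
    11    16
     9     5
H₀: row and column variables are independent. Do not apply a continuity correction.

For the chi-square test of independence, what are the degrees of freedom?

degrees of freedom = 1

df = (r−1)(c−1) = (2−1)·(2−1) = 1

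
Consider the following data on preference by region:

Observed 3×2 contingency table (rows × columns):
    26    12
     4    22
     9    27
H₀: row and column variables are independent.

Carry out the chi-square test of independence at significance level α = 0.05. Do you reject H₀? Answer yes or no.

Row totals [38, 26, 36], col totals [39, 61], n=100
χ² = (26−14.82)²/14.82 + (12−23.18)²/23.18 + (4−10.14)²/10.14 + (22−15.86)²/15.86 + (9−14.04)²/14.04 + (27−21.96)²/21.96 = 22.8872
df = 2
p-value (upper-tail) = 0.00001
At α=0.05: p < α → reject H₀

reject H₀: yes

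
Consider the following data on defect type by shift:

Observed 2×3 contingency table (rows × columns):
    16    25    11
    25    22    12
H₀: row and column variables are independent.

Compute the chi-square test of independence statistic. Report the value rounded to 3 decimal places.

test statistic = 1.776

Row totals [52, 59], col totals [41, 47, 23], n=111
χ² = (16−19.21)²/19.21 + (25−22.02)²/22.02 + (11−10.77)²/10.77 + (25−21.79)²/21.79 + (22−24.98)²/24.98 + (12−12.23)²/12.23 = 1.7762
df = 2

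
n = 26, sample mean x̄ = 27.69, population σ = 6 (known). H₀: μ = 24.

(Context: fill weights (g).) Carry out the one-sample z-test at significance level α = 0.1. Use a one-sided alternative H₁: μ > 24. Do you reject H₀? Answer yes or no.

reject H₀: yes

SE = σ/√n = 6/√26 = 1.1767
z = (x̄−μ₀)/SE = (27.69−24)/1.1767 = 3.1359
p-value (one-sided, H₁ greater) = 0.00086
At α=0.1: p < α → reject H₀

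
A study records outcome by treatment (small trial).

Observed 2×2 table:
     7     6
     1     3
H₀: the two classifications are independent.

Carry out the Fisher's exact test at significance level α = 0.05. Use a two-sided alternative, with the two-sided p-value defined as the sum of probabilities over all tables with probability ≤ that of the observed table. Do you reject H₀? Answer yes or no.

Margins: r₁=13, r₂=4, c₁=8, c₂=9, n=17
p_obs = C(13,7)·C(4,1)/C(17,8); sum pmf over tables with pmf ≤ p_obs
p-value (two-sided) = 0.57647
At α=0.05: p ≥ α → fail to reject H₀

reject H₀: no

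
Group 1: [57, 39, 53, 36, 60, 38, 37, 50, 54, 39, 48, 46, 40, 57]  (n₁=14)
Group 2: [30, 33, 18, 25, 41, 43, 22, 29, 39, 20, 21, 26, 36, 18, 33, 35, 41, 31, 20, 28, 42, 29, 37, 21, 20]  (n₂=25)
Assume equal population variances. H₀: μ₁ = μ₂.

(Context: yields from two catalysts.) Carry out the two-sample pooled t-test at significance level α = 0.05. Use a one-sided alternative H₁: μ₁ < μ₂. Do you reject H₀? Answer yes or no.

x̄₁=46.714, s₁=8.516, n₁=14
x̄₂=29.520, s₂=8.216, n₂=25
s_p² = [13·8.516² + 24·8.216²]/37 = 69.2729
SE = √(s_p²·(1/14+1/25)) = 2.7783
t = (46.714−29.520)/2.7783 = 6.1888
df = 37
p-value (one-sided, H₁ less) = 1.00000
At α=0.05: p ≥ α → fail to reject H₀

reject H₀: no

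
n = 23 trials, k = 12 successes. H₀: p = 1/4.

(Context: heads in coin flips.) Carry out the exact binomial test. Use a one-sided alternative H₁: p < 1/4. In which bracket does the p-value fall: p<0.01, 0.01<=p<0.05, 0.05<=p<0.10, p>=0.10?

Exact binomial: n=23, k=12, p₀=1/4=0.2500
P(X≤12) from Σ C(n,i)·p₀^i·(1−p₀)^(n−i)
p-value (one-sided, H₁ less) = 0.99876
→ bracket: p>=0.10

p-value bracket: p>=0.10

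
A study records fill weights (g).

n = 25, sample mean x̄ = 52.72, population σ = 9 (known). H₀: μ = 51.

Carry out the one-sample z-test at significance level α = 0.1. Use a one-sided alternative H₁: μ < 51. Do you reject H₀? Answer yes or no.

SE = σ/√n = 9/√25 = 1.8000
z = (x̄−μ₀)/SE = (52.72−51)/1.8000 = 0.9556
p-value (one-sided, H₁ less) = 0.83035
At α=0.1: p ≥ α → fail to reject H₀

reject H₀: no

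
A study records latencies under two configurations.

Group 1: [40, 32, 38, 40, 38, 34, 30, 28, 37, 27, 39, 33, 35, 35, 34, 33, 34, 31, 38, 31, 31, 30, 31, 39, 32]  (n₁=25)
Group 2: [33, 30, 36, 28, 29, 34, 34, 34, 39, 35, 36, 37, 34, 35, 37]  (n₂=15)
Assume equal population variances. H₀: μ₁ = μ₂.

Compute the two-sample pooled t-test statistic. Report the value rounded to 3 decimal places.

x̄₁=34.000, s₁=3.786, n₁=25
x̄₂=34.067, s₂=3.058, n₂=15
s_p² = [24·3.786² + 14·3.058²]/38 = 12.4982
SE = √(s_p²·(1/25+1/15)) = 1.1546
t = (34.000−34.067)/1.1546 = -0.0577
df = 38

test statistic = -0.058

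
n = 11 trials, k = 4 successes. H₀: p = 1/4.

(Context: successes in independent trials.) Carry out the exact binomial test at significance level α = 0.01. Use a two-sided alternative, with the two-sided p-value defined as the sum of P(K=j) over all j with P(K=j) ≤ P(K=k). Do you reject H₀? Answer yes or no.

Exact binomial: n=11, k=4, p₀=1/4=0.2500
P(X=j) = C(n,j)·p₀^j·(1−p₀)^(n−j); p = Σ P(X=j) over j with P(X=j) ≤ P(X=4)
p-value (two-sided) = 0.48379
At α=0.01: p ≥ α → fail to reject H₀

reject H₀: no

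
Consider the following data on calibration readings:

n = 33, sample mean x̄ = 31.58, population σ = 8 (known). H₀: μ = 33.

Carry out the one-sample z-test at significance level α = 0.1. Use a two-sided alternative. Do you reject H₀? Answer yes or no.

reject H₀: no

SE = σ/√n = 8/√33 = 1.3926
z = (x̄−μ₀)/SE = (31.58−33)/1.3926 = -1.0197
p-value (two-sided) = 0.30789
At α=0.1: p ≥ α → fail to reject H₀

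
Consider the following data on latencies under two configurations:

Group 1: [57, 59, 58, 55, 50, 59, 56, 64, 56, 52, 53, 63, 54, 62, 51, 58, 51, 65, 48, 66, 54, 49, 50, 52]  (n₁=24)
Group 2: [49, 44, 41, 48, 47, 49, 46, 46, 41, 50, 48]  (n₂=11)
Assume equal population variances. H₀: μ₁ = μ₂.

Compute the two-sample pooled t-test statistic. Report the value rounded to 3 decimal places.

x̄₁=55.917, s₁=5.283, n₁=24
x̄₂=46.273, s₂=3.101, n₂=11
s_p² = [23·5.283² + 10·3.101²]/33 = 22.3641
SE = √(s_p²·(1/24+1/11)) = 1.7219
t = (55.917−46.273)/1.7219 = 5.6008
df = 33

test statistic = 5.601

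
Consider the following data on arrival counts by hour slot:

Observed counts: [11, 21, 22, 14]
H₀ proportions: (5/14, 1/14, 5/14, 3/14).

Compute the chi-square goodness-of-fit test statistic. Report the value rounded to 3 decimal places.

test statistic = 61.157

n = 68; E_i = n·p_i = [24.29, 4.86, 24.29, 14.57]
χ² = (11−24.29)²/24.29 + (21−4.86)²/4.86 + (22−24.29)²/24.29 + (14−14.57)²/14.57 = 61.1569
df = 3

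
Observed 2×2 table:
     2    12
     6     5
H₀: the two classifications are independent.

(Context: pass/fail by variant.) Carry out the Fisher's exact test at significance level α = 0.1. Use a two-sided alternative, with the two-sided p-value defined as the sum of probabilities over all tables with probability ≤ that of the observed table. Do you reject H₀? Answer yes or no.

Margins: r₁=14, r₂=11, c₁=8, c₂=17, n=25
p_obs = C(14,2)·C(11,6)/C(25,8); sum pmf over tables with pmf ≤ p_obs
p-value (two-sided) = 0.08098
At α=0.1: p < α → reject H₀

reject H₀: yes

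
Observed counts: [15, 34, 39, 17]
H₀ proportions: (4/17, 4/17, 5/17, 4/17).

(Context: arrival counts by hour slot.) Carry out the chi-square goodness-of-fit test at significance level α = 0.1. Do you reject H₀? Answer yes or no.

n = 105; E_i = n·p_i = [24.71, 24.71, 30.88, 24.71]
χ² = (15−24.71)²/24.71 + (34−24.71)²/24.71 + (39−30.88)²/30.88 + (17−24.71)²/24.71 = 11.8467
df = 3
p-value (upper-tail) = 0.00793
At α=0.1: p < α → reject H₀

reject H₀: yes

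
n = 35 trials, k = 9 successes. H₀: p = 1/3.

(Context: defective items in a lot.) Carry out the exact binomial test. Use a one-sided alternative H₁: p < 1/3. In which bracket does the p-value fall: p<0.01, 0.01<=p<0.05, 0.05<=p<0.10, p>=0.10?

Exact binomial: n=35, k=9, p₀=1/3=0.3333
P(X≤9) from Σ C(n,i)·p₀^i·(1−p₀)^(n−i)
p-value (one-sided, H₁ less) = 0.22123
→ bracket: p>=0.10

p-value bracket: p>=0.10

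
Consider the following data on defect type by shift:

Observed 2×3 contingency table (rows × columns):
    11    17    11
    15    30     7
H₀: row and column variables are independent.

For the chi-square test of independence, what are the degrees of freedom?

df = (r−1)(c−1) = (2−1)·(3−1) = 2

degrees of freedom = 2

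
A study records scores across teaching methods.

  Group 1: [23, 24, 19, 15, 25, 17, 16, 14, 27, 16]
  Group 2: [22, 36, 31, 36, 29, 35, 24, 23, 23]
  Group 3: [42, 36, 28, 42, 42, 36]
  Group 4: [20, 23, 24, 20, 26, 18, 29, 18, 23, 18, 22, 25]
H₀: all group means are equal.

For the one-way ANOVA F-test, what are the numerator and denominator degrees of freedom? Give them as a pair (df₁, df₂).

k = 4 groups, N = 37 total
df = (k−1, N−k) = (4−1, 37−4) = (3, 33)

degrees of freedom = [3, 33]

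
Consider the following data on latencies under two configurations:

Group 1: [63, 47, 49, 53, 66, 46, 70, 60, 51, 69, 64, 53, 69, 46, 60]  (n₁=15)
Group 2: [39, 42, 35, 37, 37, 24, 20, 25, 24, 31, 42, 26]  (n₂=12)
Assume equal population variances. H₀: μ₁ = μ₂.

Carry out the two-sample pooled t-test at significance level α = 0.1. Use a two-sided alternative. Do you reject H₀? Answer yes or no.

x̄₁=57.733, s₁=8.892, n₁=15
x̄₂=31.833, s₂=7.779, n₂=12
s_p² = [14·8.892² + 11·7.779²]/25 = 70.9040
SE = √(s_p²·(1/15+1/12)) = 3.2612
t = (57.733−31.833)/3.2612 = 7.9418
df = 25
p-value (two-sided) = 0.00000
At α=0.1: p < α → reject H₀

reject H₀: yes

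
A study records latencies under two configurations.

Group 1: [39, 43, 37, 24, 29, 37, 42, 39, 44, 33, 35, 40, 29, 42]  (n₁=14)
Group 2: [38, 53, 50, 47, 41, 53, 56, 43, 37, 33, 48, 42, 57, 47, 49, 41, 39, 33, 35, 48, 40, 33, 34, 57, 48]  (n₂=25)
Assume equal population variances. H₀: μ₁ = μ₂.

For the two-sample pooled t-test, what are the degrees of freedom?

df = n₁ + n₂ − 2 = 14 + 25 − 2 = 37

degrees of freedom = 37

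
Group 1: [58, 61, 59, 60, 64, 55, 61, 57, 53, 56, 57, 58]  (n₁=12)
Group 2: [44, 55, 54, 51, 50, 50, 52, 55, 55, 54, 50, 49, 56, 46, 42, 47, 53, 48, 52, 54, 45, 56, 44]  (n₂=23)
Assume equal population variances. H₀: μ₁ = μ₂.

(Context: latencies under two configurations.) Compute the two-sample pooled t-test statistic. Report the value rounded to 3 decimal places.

test statistic = 5.598

x̄₁=58.250, s₁=2.989, n₁=12
x̄₂=50.522, s₂=4.252, n₂=23
s_p² = [11·2.989² + 22·4.252²]/33 = 15.0300
SE = √(s_p²·(1/12+1/23)) = 1.3806
t = (58.250−50.522)/1.3806 = 5.5979
df = 33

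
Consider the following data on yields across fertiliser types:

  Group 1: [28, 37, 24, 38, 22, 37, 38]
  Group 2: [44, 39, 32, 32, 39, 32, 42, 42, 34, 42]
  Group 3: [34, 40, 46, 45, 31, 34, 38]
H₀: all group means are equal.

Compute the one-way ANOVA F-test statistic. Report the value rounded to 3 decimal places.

test statistic = 2.658

Group means [32.00, 37.80, 38.29], grand mean 36.250
SSB = Σnᵢ(x̄ᵢ−x̄)² = 179.471; SSW = ΣΣ(x−x̄ᵢ)² = 709.029
MSB = 179.471/2 = 89.7357; MSW = 709.029/21 = 33.7633
F = MSB/MSW = 2.6578
df = (2, 21)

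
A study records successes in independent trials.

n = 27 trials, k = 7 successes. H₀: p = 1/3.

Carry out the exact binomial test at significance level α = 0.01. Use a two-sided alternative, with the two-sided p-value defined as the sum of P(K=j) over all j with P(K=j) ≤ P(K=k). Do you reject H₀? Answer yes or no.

reject H₀: no

Exact binomial: n=27, k=7, p₀=1/3=0.3333
P(X=j) = C(n,j)·p₀^j·(1−p₀)^(n−j); p = Σ P(X=j) over j with P(X=j) ≤ P(X=7)
p-value (two-sided) = 0.54124
At α=0.01: p ≥ α → fail to reject H₀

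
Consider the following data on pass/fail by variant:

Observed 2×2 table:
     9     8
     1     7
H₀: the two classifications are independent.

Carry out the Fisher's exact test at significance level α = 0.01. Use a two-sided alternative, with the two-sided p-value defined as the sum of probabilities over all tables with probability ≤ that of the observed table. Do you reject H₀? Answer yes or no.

Margins: r₁=17, r₂=8, c₁=10, c₂=15, n=25
p_obs = C(17,9)·C(8,1)/C(25,10); sum pmf over tables with pmf ≤ p_obs
p-value (two-sided) = 0.08754
At α=0.01: p ≥ α → fail to reject H₀

reject H₀: no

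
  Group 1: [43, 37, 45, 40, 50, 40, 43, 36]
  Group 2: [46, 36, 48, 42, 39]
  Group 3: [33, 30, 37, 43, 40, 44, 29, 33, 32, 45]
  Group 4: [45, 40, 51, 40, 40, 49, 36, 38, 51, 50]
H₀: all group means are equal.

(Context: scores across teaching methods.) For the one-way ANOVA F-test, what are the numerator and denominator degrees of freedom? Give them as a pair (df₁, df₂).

k = 4 groups, N = 33 total
df = (k−1, N−k) = (4−1, 33−4) = (3, 29)

degrees of freedom = [3, 29]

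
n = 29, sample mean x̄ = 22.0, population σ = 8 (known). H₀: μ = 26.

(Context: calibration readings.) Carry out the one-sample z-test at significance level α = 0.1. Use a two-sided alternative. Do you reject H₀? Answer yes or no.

SE = σ/√n = 8/√29 = 1.4856
z = (x̄−μ₀)/SE = (22.0−26)/1.4856 = -2.6926
p-value (two-sided) = 0.00709
At α=0.1: p < α → reject H₀

reject H₀: yes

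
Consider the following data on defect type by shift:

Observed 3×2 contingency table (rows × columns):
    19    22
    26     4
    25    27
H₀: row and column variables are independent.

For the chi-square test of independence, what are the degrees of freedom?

df = (r−1)(c−1) = (3−1)·(2−1) = 2

degrees of freedom = 2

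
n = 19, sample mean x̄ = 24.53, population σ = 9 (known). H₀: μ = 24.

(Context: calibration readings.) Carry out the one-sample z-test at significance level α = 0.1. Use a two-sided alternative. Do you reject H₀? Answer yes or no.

SE = σ/√n = 9/√19 = 2.0647
z = (x̄−μ₀)/SE = (24.53−24)/2.0647 = 0.2567
p-value (two-sided) = 0.79742
At α=0.1: p ≥ α → fail to reject H₀

reject H₀: no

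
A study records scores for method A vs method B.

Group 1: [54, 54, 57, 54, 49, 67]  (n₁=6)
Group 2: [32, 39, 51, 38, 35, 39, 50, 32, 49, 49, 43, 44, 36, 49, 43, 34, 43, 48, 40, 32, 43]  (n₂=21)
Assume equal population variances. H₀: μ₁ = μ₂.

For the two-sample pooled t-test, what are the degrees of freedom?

df = n₁ + n₂ − 2 = 6 + 21 − 2 = 25

degrees of freedom = 25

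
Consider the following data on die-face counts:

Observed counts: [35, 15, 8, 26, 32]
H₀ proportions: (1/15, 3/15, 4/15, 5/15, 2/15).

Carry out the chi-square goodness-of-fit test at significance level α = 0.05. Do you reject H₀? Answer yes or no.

n = 116; E_i = n·p_i = [7.73, 23.20, 30.93, 38.67, 15.47]
χ² = (35−7.73)²/7.73 + (15−23.20)²/23.20 + (8−30.93)²/30.93 + (26−38.67)²/38.67 + (32−15.47)²/15.47 = 137.8621
df = 4
p-value (upper-tail) = 0.00000
At α=0.05: p < α → reject H₀

reject H₀: yes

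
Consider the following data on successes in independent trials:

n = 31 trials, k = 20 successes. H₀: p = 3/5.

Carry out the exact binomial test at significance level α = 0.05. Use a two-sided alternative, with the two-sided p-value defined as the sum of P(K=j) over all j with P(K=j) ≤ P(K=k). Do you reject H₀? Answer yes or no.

reject H₀: no

Exact binomial: n=31, k=20, p₀=3/5=0.6000
P(X=j) = C(n,j)·p₀^j·(1−p₀)^(n−j); p = Σ P(X=j) over j with P(X=j) ≤ P(X=20)
p-value (two-sided) = 0.71515
At α=0.05: p ≥ α → fail to reject H₀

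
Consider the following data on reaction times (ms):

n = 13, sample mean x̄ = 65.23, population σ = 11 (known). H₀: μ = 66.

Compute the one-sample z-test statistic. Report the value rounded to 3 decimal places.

SE = σ/√n = 11/√13 = 3.0509
z = (x̄−μ₀)/SE = (65.23−66)/3.0509 = -0.2524

test statistic = -0.252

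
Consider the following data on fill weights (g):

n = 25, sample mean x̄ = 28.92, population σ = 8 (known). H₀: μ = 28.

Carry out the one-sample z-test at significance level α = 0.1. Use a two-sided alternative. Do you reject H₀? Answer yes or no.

SE = σ/√n = 8/√25 = 1.6000
z = (x̄−μ₀)/SE = (28.92−28)/1.6000 = 0.5750
p-value (two-sided) = 0.56529
At α=0.1: p ≥ α → fail to reject H₀

reject H₀: no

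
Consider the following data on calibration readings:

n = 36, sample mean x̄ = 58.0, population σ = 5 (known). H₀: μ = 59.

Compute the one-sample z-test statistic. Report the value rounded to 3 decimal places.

test statistic = -1.200

SE = σ/√n = 5/√36 = 0.8333
z = (x̄−μ₀)/SE = (58.0−59)/0.8333 = -1.2000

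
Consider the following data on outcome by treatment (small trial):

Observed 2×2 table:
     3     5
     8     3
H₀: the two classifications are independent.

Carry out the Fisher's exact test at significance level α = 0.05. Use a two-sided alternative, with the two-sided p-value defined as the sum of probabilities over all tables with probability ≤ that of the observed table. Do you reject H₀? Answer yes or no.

Margins: r₁=8, r₂=11, c₁=11, c₂=8, n=19
p_obs = C(8,3)·C(11,8)/C(19,11); sum pmf over tables with pmf ≤ p_obs
p-value (two-sided) = 0.18092
At α=0.05: p ≥ α → fail to reject H₀

reject H₀: no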